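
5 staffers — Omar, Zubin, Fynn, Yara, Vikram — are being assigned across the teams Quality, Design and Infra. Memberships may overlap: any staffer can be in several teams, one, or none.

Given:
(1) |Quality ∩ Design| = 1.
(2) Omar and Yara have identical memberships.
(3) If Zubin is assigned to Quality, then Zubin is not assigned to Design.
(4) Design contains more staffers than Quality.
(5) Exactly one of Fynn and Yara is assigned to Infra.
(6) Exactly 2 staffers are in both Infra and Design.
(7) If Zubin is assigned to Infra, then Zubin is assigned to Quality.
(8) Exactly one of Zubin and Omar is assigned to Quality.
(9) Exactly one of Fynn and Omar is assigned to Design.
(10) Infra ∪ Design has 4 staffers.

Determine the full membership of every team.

Quality = {Vikram, Zubin}; Design = {Omar, Vikram, Yara}; Infra = {Omar, Yara, Zubin}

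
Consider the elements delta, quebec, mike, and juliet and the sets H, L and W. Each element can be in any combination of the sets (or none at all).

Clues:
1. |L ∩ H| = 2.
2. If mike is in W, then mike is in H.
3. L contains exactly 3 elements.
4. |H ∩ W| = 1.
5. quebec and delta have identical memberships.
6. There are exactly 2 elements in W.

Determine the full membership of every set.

H = {delta, mike, quebec}; L = {delta, juliet, quebec}; W = {juliet, mike}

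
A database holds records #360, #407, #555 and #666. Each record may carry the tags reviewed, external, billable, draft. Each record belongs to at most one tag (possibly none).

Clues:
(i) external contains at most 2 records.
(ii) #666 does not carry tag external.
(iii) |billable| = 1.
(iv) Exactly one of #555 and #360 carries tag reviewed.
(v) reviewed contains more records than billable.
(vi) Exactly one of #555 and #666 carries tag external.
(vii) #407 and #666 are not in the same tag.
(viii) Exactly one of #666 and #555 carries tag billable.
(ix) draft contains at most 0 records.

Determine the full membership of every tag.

reviewed = {#360, #407}; external = {#555}; billable = {#666}; draft = {}

From (ii): #666 ∉ external.
(vi) (exactly one): #555 ∈ external.
(viii) (exactly one): #666 ∈ billable.
(ix): draft already has 0, so the rest are out.
(iii): billable already has 1, so the rest are out.
(iv) (exactly one): #360 ∈ reviewed.
Suppose #407 ∉ reviewed: no assignment then satisfies all the clues, so #407 ∈ reviewed.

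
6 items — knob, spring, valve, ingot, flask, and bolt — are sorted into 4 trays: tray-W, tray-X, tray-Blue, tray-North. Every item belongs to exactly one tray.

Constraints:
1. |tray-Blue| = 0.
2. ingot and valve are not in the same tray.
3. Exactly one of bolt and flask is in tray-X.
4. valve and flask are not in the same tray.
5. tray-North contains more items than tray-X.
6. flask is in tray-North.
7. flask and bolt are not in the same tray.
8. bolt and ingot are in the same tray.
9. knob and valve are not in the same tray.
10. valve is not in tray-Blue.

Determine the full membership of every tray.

tray-W = {valve}; tray-X = {bolt, ingot}; tray-Blue = {}; tray-North = {flask, knob, spring}

From (6): flask ∈ tray-North.
From (10): valve ∉ tray-Blue.
(1): tray-Blue already has 0, so the rest are out.
(3) (exactly one): bolt ∈ tray-X.
(4): valve ∉ tray-North.
(8): ingot matches bolt: ingot ∉ tray-W.
(8): ingot matches bolt: ingot ∈ tray-X.
(2): valve ∉ tray-X.
Only one tray left: valve ∈ tray-W.
(9): knob ∉ tray-W.
Suppose knob ∈ tray-X: no assignment then satisfies all the clues, so knob ∉ tray-X.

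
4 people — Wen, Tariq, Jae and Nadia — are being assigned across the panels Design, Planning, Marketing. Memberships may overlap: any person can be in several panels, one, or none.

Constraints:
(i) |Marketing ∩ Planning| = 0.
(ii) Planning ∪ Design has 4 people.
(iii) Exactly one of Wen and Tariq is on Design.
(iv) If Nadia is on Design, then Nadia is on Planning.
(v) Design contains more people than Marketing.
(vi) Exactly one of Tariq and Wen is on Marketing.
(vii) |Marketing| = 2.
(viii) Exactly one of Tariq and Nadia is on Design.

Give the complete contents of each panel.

Design = {Jae, Nadia, Wen}; Planning = {Nadia, Tariq}; Marketing = {Jae, Wen}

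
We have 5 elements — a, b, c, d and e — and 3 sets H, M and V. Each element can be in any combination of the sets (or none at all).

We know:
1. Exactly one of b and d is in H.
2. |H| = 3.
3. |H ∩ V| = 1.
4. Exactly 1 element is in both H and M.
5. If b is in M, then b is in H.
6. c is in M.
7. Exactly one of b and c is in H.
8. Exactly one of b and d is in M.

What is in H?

H = {a, b, e}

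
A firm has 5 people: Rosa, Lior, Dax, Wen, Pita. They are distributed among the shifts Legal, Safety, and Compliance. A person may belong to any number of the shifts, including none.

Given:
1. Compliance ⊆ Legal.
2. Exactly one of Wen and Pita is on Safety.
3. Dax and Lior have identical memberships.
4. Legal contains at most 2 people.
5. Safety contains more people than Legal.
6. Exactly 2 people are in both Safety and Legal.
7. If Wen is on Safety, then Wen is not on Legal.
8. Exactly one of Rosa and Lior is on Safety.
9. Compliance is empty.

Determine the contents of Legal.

Legal = {Dax, Lior}

(9): Compliance already has 0, so the rest are out.
Suppose Rosa ∈ Legal: no assignment then satisfies all the clues, so Rosa ∉ Legal.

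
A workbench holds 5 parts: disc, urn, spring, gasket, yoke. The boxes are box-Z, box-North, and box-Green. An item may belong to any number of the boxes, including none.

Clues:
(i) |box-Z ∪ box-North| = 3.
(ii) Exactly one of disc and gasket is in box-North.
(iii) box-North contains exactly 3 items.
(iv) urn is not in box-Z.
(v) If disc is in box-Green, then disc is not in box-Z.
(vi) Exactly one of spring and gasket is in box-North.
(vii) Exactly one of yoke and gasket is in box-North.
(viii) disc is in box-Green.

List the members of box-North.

box-North = {disc, spring, yoke}

From (iv): urn ∉ box-Z.
From (viii): disc ∈ box-Green.
(v): disc ∉ box-Z.
Suppose disc ∉ box-North: no assignment then satisfies all the clues, so disc ∈ box-North.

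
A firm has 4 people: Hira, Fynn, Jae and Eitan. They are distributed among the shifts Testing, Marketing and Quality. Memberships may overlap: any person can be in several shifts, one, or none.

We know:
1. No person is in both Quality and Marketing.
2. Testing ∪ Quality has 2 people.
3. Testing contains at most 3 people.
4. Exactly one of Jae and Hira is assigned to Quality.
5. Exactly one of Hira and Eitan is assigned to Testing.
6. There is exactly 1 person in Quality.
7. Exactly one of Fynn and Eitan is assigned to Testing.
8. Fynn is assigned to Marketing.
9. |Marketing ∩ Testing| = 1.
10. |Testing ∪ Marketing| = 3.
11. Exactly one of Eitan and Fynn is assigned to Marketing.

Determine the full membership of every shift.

Testing = {Fynn, Hira}; Marketing = {Fynn, Jae}; Quality = {Hira}

From (8): Fynn ∈ Marketing.
(1) (disjoint): Fynn ∉ Quality.
(11) (exactly one): Eitan ∉ Marketing.
Suppose Hira ∉ Testing: no assignment then satisfies all the clues, so Hira ∈ Testing.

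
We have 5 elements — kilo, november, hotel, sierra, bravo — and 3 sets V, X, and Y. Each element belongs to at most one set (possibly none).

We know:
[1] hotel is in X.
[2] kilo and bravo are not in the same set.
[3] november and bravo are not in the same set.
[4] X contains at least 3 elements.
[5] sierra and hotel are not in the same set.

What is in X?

X = {hotel, kilo, november}

From (1): hotel ∈ X.
(5): sierra ∉ X.
Suppose kilo ∉ X: no assignment then satisfies all the clues, so kilo ∈ X.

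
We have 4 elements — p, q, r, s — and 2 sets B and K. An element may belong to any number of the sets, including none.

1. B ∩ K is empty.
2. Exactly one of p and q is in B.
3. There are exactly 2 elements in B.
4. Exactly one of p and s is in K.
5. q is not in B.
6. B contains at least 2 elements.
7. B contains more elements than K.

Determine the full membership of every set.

B = {p, r}; K = {s}

From (5): q ∉ B.
(2) (exactly one): p ∈ B.
(1) (disjoint): p ∉ K.
(4) (exactly one): s ∈ K.
(1) (disjoint): s ∉ B.
(3): only 2 candidates remain for B, so all are in.
(1) (disjoint): r ∉ K.
Suppose q ∈ K: no assignment then satisfies all the clues, so q ∉ K.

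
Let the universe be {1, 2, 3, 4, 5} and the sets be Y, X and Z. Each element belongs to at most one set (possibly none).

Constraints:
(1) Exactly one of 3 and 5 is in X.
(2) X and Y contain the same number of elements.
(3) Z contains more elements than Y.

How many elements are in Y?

1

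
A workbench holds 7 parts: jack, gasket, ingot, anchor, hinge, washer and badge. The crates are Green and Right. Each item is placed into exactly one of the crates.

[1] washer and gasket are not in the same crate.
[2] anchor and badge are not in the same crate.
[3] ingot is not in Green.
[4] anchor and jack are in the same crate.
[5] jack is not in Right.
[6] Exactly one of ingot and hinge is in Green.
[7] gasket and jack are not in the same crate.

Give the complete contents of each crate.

From (3): ingot ∉ Green.
From (5): jack ∉ Right.
(4): anchor matches jack: anchor ∉ Right.
(6) (exactly one): hinge ∈ Green.
Only one crate left: jack ∈ Green.
Only one crate left: ingot ∈ Right.
Only one crate left: anchor ∈ Green.
(2): badge ∉ Green.
(7): gasket ∉ Green.
Only one crate left: gasket ∈ Right.
Only one crate left: badge ∈ Right.
Only one crate left: washer ∈ Green.

Green = {anchor, hinge, jack, washer}; Right = {badge, gasket, ingot}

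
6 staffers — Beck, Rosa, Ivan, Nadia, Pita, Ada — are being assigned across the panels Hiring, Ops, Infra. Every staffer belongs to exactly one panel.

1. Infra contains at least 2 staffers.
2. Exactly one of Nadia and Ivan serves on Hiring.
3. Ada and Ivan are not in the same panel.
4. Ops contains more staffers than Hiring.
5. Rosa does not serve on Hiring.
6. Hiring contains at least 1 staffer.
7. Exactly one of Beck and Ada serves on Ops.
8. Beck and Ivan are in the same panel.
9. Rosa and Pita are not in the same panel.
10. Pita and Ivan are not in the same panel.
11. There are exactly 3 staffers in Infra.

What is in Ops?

Ops = {Ada, Pita}

From (5): Rosa ∉ Hiring.
Suppose Beck ∈ Ops: no assignment then satisfies all the clues, so Beck ∉ Ops.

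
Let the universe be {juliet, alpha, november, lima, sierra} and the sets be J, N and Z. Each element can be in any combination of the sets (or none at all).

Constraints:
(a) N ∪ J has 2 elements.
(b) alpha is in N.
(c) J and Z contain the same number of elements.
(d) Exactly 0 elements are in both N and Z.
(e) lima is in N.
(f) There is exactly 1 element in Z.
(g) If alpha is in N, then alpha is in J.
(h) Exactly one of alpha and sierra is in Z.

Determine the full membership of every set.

J = {alpha}; N = {alpha, lima}; Z = {sierra}

From (b): alpha ∈ N.
From (e): lima ∈ N.
(g): alpha ∈ J.
Suppose juliet ∈ J: no assignment then satisfies all the clues, so juliet ∉ J.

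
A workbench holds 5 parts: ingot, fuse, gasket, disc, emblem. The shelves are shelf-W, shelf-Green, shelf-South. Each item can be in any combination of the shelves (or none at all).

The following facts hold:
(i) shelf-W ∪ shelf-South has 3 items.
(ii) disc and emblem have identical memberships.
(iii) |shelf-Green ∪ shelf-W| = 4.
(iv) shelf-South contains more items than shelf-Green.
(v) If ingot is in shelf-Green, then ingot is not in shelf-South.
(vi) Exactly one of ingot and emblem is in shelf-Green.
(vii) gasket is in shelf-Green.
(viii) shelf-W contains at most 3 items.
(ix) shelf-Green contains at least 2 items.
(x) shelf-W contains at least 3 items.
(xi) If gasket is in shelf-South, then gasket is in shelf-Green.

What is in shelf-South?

shelf-South = {disc, emblem, gasket}

From (vii): gasket ∈ shelf-Green.
Suppose ingot ∈ shelf-South: no assignment then satisfies all the clues, so ingot ∉ shelf-South.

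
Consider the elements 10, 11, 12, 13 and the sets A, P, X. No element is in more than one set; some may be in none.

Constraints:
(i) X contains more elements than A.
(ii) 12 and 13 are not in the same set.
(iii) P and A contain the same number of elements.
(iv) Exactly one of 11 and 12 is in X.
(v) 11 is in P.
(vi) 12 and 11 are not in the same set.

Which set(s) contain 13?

From (v): 11 ∈ P.
(iv) (exactly one): 12 ∈ X.
(ii): 13 ∉ X.
Suppose 13 ∉ A: no assignment then satisfies all the clues, so 13 ∈ A.

13: A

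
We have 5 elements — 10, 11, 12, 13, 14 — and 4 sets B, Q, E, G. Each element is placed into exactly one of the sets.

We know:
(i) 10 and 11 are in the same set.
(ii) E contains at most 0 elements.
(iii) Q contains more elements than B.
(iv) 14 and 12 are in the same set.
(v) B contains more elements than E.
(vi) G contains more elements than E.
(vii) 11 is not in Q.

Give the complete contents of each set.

B = {13}; Q = {12, 14}; E = {}; G = {10, 11}

From (vii): 11 ∉ Q.
(i): 10 matches 11: 10 ∉ Q.
(ii): E already has 0, so the rest are out.
Suppose 10 ∈ B: no assignment then satisfies all the clues, so 10 ∉ B.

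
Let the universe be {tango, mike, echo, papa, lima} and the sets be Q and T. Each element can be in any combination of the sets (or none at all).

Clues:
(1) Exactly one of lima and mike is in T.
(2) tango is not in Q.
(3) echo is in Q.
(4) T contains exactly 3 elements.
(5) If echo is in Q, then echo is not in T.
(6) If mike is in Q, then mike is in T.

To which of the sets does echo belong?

From (2): tango ∉ Q.
From (3): echo ∈ Q.
(5): echo ∉ T.

echo: Q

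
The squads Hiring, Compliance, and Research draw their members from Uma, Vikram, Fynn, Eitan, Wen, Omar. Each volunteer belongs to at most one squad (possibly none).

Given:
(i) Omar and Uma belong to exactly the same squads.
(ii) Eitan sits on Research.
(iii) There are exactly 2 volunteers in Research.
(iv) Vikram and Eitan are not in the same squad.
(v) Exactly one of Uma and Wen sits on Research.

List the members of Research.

Research = {Eitan, Wen}

From (ii): Eitan ∈ Research.
(iv): Vikram ∉ Research.
Suppose Uma ∈ Research: no assignment then satisfies all the clues, so Uma ∉ Research.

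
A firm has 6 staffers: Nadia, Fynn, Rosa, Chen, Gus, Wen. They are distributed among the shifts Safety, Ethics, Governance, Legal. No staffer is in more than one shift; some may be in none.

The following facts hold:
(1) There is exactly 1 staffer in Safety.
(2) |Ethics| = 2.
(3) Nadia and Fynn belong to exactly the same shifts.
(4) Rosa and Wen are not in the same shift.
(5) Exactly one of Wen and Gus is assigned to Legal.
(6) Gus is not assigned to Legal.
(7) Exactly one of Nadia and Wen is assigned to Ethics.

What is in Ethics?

Ethics = {Fynn, Nadia}

From (6): Gus ∉ Legal.
(5) (exactly one): Wen ∈ Legal.
(7) (exactly one): Nadia ∈ Ethics.
(3): Fynn matches Nadia: Fynn ∉ Safety.
(3): Fynn matches Nadia: Fynn ∈ Ethics.
(4): Rosa ∉ Legal.
(2): Ethics already has 2, so the rest are out.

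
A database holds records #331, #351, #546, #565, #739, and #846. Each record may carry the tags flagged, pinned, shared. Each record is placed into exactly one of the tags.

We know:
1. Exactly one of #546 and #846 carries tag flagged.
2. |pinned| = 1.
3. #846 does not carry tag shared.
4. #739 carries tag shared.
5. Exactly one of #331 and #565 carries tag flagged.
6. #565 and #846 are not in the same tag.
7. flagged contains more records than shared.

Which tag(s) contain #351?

#351: flagged

From (3): #846 ∉ shared.
From (4): #739 ∈ shared.
Suppose #351 ∉ flagged: no assignment then satisfies all the clues, so #351 ∈ flagged.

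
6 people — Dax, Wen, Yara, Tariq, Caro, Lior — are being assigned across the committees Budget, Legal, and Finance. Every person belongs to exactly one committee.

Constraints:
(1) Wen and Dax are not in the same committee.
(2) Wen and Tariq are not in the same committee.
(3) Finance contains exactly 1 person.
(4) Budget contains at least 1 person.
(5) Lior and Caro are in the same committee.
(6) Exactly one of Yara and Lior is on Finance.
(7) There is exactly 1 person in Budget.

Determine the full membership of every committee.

Budget = {Wen}; Legal = {Caro, Dax, Lior, Tariq}; Finance = {Yara}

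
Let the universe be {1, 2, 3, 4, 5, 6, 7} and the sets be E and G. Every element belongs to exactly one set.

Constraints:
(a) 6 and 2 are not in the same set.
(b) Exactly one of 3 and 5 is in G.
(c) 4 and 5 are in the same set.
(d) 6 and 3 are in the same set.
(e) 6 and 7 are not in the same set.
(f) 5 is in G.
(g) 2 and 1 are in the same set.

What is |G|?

5

From (f): 5 ∈ G.
(b) (exactly one): 3 ∉ G.
(c): 4 matches 5: 4 ∉ E.
(c): 4 matches 5: 4 ∈ G.
(d): 6 matches 3: 6 ∉ G.
Only one set left: 3 ∈ E.
Only one set left: 6 ∈ E.
(a): 2 ∉ E.
(e): 7 ∉ E.
(g): 1 matches 2: 1 ∉ E.
Only one set left: 1 ∈ G.
Only one set left: 7 ∈ G.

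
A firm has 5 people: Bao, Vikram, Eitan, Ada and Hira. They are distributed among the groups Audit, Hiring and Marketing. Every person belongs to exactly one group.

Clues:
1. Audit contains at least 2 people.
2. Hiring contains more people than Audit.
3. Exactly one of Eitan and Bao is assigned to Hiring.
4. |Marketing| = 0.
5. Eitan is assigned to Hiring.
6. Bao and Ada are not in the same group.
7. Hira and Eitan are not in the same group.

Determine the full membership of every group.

Audit = {Bao, Hira}; Hiring = {Ada, Eitan, Vikram}; Marketing = {}

From (5): Eitan ∈ Hiring.
(3) (exactly one): Bao ∉ Hiring.
(4): Marketing already has 0, so the rest are out.
(7): Hira ∉ Hiring.
Only one group left: Bao ∈ Audit.
Only one group left: Hira ∈ Audit.
(6): Ada ∉ Audit.
Only one group left: Ada ∈ Hiring.
Suppose Vikram ∈ Audit: no assignment then satisfies all the clues, so Vikram ∉ Audit.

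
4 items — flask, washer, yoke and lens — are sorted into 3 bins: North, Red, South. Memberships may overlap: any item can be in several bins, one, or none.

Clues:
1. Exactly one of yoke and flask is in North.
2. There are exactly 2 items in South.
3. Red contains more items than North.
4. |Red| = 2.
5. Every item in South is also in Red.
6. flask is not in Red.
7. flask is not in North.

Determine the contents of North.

From (6): flask ∉ Red.
From (7): flask ∉ North.
(1) (exactly one): yoke ∈ North.
(5) contrapositive: flask ∉ South.
Suppose washer ∈ North: no assignment then satisfies all the clues, so washer ∉ North.

North = {yoke}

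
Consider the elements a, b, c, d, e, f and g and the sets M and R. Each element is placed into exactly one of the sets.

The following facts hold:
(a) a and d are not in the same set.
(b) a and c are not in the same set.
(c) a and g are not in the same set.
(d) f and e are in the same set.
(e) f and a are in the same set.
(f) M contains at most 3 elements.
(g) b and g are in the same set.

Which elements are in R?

R = {b, c, d, g}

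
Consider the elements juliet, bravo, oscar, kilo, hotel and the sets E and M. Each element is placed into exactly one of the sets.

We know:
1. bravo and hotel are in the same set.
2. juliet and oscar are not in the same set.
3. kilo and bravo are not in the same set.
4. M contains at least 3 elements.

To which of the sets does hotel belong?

hotel: M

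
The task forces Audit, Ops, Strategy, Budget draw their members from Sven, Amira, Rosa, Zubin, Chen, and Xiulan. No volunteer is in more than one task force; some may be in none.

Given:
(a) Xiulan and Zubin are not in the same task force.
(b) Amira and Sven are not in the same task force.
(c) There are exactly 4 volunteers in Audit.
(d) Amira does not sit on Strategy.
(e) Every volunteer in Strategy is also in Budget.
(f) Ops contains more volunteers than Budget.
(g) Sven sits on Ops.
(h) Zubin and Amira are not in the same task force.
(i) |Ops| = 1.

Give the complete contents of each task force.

Audit = {Amira, Chen, Rosa, Xiulan}; Ops = {Sven}; Strategy = {}; Budget = {}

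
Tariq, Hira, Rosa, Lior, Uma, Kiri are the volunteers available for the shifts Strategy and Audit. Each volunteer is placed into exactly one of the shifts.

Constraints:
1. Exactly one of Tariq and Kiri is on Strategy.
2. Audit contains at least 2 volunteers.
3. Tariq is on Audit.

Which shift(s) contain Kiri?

Kiri: Strategy

From (3): Tariq ∈ Audit.
(1) (exactly one): Kiri ∈ Strategy.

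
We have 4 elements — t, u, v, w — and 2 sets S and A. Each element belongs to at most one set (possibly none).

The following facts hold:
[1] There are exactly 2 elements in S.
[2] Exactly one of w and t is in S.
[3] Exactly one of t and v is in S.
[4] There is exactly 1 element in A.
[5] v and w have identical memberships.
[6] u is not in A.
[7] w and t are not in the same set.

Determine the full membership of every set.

From (6): u ∉ A.
Suppose t ∈ S: no assignment then satisfies all the clues, so t ∉ S.

S = {v, w}; A = {t}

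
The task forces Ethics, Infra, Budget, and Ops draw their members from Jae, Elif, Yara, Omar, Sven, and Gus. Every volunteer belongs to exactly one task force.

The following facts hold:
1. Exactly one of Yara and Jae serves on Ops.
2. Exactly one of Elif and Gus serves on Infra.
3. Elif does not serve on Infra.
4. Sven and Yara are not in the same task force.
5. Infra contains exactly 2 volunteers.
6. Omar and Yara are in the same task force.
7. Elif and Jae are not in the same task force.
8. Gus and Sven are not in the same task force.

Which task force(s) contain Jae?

Jae: Infra

From (3): Elif ∉ Infra.
(2) (exactly one): Gus ∈ Infra.
(8): Sven ∉ Infra.
Suppose Jae ∈ Ethics: no assignment then satisfies all the clues, so Jae ∉ Ethics.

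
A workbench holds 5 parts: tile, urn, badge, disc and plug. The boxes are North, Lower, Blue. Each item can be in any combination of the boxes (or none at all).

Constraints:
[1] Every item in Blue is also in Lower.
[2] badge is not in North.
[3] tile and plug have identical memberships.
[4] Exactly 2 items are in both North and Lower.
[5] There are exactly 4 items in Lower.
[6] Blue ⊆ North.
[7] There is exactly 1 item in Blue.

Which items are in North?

From (2): badge ∉ North.
(6) contrapositive: badge ∉ Blue.
Suppose tile ∈ North: no assignment then satisfies all the clues, so tile ∉ North.

North = {disc, urn}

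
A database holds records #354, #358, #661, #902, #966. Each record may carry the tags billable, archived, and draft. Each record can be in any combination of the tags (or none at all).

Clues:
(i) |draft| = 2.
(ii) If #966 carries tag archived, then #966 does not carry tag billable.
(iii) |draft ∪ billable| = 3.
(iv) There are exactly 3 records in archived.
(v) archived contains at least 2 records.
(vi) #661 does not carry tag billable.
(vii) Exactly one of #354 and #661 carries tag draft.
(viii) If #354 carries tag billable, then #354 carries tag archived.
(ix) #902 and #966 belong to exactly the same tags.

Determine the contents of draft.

draft = {#358, #661}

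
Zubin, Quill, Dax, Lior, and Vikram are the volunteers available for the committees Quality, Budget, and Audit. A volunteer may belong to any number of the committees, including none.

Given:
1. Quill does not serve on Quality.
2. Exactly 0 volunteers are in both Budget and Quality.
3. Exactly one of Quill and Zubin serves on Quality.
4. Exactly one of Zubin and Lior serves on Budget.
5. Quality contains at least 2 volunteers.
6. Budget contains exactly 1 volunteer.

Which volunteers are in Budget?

Budget = {Lior}

From (1): Quill ∉ Quality.
(3) (exactly one): Zubin ∈ Quality.
Suppose Zubin ∈ Budget: no assignment then satisfies all the clues, so Zubin ∉ Budget.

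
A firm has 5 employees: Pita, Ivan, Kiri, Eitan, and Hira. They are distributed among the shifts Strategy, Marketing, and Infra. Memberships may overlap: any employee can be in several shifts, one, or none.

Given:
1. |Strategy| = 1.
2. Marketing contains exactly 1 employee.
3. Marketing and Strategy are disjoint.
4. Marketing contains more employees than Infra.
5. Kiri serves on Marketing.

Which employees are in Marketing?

From (5): Kiri ∈ Marketing.
(2): Marketing already has 1, so the rest are out.
(3) (disjoint): Kiri ∉ Strategy.

Marketing = {Kiri}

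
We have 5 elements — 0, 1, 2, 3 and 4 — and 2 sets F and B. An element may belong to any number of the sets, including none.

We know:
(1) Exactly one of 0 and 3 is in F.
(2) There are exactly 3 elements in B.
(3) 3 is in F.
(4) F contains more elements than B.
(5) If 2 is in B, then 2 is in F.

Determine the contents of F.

F = {1, 2, 3, 4}

From (3): 3 ∈ F.
(1) (exactly one): 0 ∉ F.
Suppose 1 ∉ F: no assignment then satisfies all the clues, so 1 ∈ F.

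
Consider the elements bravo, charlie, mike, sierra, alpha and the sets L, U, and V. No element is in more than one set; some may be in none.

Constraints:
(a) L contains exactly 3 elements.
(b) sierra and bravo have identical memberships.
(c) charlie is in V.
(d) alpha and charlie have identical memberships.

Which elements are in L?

L = {bravo, mike, sierra}

From (c): charlie ∈ V.
(d): alpha matches charlie: alpha ∉ L.
(d): alpha matches charlie: alpha ∉ U.
(d): alpha matches charlie: alpha ∈ V.
(a): only 3 candidates remain for L, so all are in.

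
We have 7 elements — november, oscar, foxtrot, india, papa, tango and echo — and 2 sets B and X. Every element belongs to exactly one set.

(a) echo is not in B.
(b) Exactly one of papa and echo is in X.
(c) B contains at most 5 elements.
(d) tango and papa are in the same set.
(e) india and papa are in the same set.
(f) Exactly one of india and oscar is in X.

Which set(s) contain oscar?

From (a): echo ∉ B.
Only one set left: echo ∈ X.
(b) (exactly one): papa ∉ X.
(d): tango matches papa: tango ∉ X.
(e): india matches papa: india ∉ X.
(f) (exactly one): oscar ∈ X.
Only one set left: india ∈ B.
Only one set left: papa ∈ B.
Only one set left: tango ∈ B.

oscar: X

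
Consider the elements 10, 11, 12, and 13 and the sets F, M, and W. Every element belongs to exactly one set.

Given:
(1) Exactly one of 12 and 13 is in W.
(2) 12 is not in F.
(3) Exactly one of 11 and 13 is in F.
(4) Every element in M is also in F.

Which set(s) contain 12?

From (2): 12 ∉ F.
(4) contrapositive: 12 ∉ M.
Only one set left: 12 ∈ W.
(1) (exactly one): 13 ∉ W.

12: W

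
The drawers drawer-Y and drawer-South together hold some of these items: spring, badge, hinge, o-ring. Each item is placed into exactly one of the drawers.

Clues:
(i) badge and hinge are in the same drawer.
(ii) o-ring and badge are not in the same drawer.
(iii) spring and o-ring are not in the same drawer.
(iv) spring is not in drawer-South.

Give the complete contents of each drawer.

From (iv): spring ∉ drawer-South.
Only one drawer left: spring ∈ drawer-Y.
(iii): o-ring ∉ drawer-Y.
Only one drawer left: o-ring ∈ drawer-South.
(ii): badge ∉ drawer-South.
Only one drawer left: badge ∈ drawer-Y.
(i): hinge matches badge: hinge ∈ drawer-Y.

drawer-Y = {badge, hinge, spring}; drawer-South = {o-ring}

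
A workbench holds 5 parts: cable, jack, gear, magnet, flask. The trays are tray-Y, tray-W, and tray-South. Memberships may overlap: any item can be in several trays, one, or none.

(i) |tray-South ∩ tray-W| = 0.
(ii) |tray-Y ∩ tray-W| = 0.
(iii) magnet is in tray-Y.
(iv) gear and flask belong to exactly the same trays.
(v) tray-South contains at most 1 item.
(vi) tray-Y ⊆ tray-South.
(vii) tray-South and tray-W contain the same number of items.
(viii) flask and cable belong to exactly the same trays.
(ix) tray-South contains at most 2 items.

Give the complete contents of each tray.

tray-Y = {magnet}; tray-W = {jack}; tray-South = {magnet}

From (iii): magnet ∈ tray-Y.
(vi) with magnet ∈ tray-Y: magnet ∈ tray-South.
(v): tray-South already has 1, so the rest are out.
(vi) contrapositive: cable ∉ tray-Y.
(vi) contrapositive: jack ∉ tray-Y.
(vi) contrapositive: gear ∉ tray-Y.
(vi) contrapositive: flask ∉ tray-Y.
Suppose cable ∈ tray-W: no assignment then satisfies all the clues, so cable ∉ tray-W.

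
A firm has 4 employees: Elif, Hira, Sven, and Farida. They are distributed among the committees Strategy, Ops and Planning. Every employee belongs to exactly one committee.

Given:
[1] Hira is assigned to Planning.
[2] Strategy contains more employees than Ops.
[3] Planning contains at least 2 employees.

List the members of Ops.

Ops = {}

From (1): Hira ∈ Planning.
Suppose Elif ∈ Ops: no assignment then satisfies all the clues, so Elif ∉ Ops.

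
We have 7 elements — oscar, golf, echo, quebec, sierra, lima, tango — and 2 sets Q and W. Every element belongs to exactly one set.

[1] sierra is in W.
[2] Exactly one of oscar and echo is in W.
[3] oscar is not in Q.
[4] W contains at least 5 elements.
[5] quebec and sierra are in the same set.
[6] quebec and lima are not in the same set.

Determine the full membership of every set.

Q = {echo, lima}; W = {golf, oscar, quebec, sierra, tango}

From (1): sierra ∈ W.
From (3): oscar ∉ Q.
(5): quebec matches sierra: quebec ∉ Q.
(5): quebec matches sierra: quebec ∈ W.
(6): lima ∉ W.
Only one set left: oscar ∈ W.
Only one set left: lima ∈ Q.
(2) (exactly one): echo ∉ W.
(4): only 5 candidates remain for W, so all are in.
Only one set left: echo ∈ Q.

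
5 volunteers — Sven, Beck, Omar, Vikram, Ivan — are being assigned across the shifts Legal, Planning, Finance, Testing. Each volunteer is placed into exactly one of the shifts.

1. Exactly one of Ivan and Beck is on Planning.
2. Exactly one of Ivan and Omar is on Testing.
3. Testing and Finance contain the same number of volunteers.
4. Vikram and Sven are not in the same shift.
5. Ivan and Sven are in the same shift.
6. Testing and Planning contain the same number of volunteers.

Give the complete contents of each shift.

Legal = {Ivan, Sven}; Planning = {Beck}; Finance = {Vikram}; Testing = {Omar}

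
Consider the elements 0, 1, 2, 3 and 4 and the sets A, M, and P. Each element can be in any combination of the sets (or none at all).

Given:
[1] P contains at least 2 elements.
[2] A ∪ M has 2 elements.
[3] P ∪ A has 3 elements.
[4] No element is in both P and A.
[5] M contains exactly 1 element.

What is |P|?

2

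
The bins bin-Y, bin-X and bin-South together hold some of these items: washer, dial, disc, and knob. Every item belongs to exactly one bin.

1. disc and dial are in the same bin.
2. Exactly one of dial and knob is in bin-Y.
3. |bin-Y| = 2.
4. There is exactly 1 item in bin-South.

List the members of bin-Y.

bin-Y = {dial, disc}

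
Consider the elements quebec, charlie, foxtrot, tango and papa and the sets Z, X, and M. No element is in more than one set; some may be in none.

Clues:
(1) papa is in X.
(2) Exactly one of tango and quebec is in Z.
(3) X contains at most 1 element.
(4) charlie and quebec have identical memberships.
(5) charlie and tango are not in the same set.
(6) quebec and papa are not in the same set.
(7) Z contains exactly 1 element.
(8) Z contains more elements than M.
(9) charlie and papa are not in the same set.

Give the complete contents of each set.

Z = {tango}; X = {papa}; M = {}

From (1): papa ∈ X.
(3): X already has 1, so the rest are out.
Suppose quebec ∈ Z: no assignment then satisfies all the clues, so quebec ∉ Z.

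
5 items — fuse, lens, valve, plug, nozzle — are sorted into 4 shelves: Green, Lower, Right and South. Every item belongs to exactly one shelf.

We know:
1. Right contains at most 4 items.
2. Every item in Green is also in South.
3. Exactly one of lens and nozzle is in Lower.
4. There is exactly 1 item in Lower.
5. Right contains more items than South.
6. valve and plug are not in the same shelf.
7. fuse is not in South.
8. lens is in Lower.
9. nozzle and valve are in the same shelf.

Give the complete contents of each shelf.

From (7): fuse ∉ South.
From (8): lens ∈ Lower.
(2) contrapositive: fuse ∉ Green.
(3) (exactly one): nozzle ∉ Lower.
(4): Lower already has 1, so the rest are out.
Only one shelf left: fuse ∈ Right.
Suppose valve ∈ Green: no assignment then satisfies all the clues, so valve ∉ Green.

Green = {}; Lower = {lens}; Right = {fuse, nozzle, valve}; South = {plug}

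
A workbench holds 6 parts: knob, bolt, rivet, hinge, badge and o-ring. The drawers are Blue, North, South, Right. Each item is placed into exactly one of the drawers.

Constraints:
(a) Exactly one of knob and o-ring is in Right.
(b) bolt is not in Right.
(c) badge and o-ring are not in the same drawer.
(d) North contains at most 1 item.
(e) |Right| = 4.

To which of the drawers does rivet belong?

rivet: Right

From (b): bolt ∉ Right.
Suppose rivet ∈ Blue: no assignment then satisfies all the clues, so rivet ∉ Blue.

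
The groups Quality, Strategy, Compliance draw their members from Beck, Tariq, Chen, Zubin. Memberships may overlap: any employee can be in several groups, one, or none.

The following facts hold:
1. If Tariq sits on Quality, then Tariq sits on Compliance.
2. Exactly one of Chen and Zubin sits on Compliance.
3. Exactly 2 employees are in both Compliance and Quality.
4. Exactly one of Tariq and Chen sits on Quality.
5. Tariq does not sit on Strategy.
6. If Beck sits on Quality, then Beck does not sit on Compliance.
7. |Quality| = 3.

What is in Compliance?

Compliance = {Tariq, Zubin}

From (5): Tariq ∉ Strategy.
Suppose Beck ∈ Compliance: no assignment then satisfies all the clues, so Beck ∉ Compliance.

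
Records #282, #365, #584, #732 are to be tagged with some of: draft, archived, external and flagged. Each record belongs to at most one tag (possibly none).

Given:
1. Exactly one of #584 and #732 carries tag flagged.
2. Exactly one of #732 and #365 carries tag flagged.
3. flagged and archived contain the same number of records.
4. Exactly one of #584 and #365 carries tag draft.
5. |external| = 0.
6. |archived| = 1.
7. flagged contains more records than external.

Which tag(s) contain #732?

#732: flagged

(5): external already has 0, so the rest are out.
Suppose #732 ∈ draft: no assignment then satisfies all the clues, so #732 ∉ draft.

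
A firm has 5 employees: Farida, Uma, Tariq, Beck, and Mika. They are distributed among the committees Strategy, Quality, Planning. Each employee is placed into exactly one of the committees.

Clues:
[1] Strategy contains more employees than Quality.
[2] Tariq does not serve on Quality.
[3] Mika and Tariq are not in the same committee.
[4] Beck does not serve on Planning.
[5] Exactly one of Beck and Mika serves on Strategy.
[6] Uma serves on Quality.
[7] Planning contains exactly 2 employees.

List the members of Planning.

From (2): Tariq ∉ Quality.
From (4): Beck ∉ Planning.
From (6): Uma ∈ Quality.
Suppose Farida ∉ Planning: no assignment then satisfies all the clues, so Farida ∈ Planning.

Planning = {Farida, Mika}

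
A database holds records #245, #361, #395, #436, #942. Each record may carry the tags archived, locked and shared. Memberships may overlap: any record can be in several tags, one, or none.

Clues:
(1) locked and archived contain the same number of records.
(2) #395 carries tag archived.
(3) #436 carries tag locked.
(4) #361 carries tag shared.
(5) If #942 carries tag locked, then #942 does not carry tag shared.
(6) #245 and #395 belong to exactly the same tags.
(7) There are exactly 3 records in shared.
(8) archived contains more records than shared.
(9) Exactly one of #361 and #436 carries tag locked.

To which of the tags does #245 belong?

#245: archived, locked, shared

From (2): #395 ∈ archived.
From (3): #436 ∈ locked.
From (4): #361 ∈ shared.
(6): #245 matches #395: #245 ∈ archived.
(9) (exactly one): #361 ∉ locked.
Suppose #245 ∉ locked: no assignment then satisfies all the clues, so #245 ∈ locked.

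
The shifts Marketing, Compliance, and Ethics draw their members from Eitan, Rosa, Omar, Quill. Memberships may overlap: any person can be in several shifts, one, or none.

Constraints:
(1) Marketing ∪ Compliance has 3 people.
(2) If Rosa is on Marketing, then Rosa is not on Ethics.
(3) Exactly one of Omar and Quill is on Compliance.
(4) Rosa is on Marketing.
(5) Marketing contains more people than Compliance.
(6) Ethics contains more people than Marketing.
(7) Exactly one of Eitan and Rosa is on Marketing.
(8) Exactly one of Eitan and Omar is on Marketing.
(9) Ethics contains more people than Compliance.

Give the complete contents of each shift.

Marketing = {Omar, Rosa}; Compliance = {Quill}; Ethics = {Eitan, Omar, Quill}

From (4): Rosa ∈ Marketing.
(2): Rosa ∉ Ethics.
(7) (exactly one): Eitan ∉ Marketing.
(8) (exactly one): Omar ∈ Marketing.
Suppose Eitan ∈ Compliance: no assignment then satisfies all the clues, so Eitan ∉ Compliance.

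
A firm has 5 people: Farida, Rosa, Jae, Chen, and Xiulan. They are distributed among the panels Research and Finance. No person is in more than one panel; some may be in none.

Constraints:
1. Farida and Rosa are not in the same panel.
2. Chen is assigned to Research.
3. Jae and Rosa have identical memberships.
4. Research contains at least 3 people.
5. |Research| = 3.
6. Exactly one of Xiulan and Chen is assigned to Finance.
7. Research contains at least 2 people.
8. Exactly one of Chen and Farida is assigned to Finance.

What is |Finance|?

From (2): Chen ∈ Research.
(6) (exactly one): Xiulan ∈ Finance.
(8) (exactly one): Farida ∈ Finance.
(1): Rosa ∉ Finance.
(3): Jae matches Rosa: Jae ∉ Finance.
(4): only 3 candidates remain for Research, so all are in.

2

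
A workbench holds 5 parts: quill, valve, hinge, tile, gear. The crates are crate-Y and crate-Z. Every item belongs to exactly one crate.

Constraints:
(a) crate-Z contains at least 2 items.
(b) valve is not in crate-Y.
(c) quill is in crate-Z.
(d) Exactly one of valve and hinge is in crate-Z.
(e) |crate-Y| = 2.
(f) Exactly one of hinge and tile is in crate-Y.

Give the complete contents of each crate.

From (b): valve ∉ crate-Y.
From (c): quill ∈ crate-Z.
Only one crate left: valve ∈ crate-Z.
(d) (exactly one): hinge ∉ crate-Z.
Only one crate left: hinge ∈ crate-Y.
(f) (exactly one): tile ∉ crate-Y.
Only one crate left: tile ∈ crate-Z.
(e): only 2 candidates remain for crate-Y, so all are in.

crate-Y = {gear, hinge}; crate-Z = {quill, tile, valve}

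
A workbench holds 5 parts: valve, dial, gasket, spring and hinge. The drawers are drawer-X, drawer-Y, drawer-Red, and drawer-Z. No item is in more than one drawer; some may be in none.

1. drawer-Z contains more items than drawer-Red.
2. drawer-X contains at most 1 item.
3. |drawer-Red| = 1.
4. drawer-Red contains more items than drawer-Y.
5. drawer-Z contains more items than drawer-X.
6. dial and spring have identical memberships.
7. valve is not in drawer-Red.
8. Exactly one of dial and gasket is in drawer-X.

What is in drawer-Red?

drawer-Red = {hinge}

From (7): valve ∉ drawer-Red.
Suppose dial ∈ drawer-Red: no assignment then satisfies all the clues, so dial ∉ drawer-Red.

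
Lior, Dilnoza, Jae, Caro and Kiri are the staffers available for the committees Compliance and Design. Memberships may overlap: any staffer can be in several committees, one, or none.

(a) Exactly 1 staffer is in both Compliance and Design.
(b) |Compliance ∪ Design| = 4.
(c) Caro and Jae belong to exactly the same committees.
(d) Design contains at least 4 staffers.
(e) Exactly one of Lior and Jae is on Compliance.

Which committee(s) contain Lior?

Lior: Compliance, Design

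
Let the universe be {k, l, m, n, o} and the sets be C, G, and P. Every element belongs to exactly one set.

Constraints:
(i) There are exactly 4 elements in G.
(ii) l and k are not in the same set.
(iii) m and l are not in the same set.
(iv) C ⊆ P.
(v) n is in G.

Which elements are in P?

From (v): n ∈ G.
Suppose k ∈ P: no assignment then satisfies all the clues, so k ∉ P.

P = {l}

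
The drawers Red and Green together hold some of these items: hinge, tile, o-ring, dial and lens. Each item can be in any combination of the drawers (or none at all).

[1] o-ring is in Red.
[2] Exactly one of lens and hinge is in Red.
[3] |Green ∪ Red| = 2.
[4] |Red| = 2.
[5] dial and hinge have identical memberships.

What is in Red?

Red = {lens, o-ring}

From (1): o-ring ∈ Red.
Suppose hinge ∈ Red: no assignment then satisfies all the clues, so hinge ∉ Red.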